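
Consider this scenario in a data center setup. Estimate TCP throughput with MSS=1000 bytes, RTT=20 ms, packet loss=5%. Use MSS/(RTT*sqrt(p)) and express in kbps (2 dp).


Given: MSS = 1000 bytes, RTT = 20 ms, loss = 5%
RTT in seconds = 20 / 1000 = 0.02
Loss rate = 5% = 0.05
sqrt(loss) = sqrt(0.05) = 0.223606797750
Throughput (bytes/s) = 1000 / (0.02 * 0.223606797750) = 223606.7977
Throughput (kbps) = 223606.7977 * 8 / 1000 = 1788.854382 -> 1788.85 kbps (2 dp)

1788.85


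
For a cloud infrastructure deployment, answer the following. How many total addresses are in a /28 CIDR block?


Given: CIDR prefix /28
Host bits = 32 - 28 = 4
Total addresses = 2^4 = 16

16


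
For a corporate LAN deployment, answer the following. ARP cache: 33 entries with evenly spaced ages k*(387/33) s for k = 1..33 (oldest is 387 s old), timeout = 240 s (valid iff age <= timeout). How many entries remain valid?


Ages are k * 387/33 s for k = 1..33 (spacing = 11.7273 s).
Entry k is valid iff k * 387/33 <= 240 iff k <= 33 * 240 / 387 = 20.4651
n_valid = floor(20.4651) = 20
(n_stale = 33 - 20 = 13)

20


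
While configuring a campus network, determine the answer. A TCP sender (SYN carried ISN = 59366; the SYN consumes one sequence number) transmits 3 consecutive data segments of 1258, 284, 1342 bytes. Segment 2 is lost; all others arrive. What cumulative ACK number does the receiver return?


SYN uses sequence number 59366; first data byte = ISN + 1 = 59367.
Segment 1: SEQ = 59367, len = 1258 B, covers [59367, 60624]
Segment 2: SEQ = 60625, len = 284 B, covers [60625, 60908] [LOST]
Segment 3: SEQ = 60909, len = 1342 B, covers [60909, 62250]
In-order data received: bytes [59367, 60624] (segments 1..1).
Segment 2 missing -> gap begins at byte 60625; later segments buffered out of order.
Cumulative ACK = next expected in-order byte = 59367 + 1258 = 60625

60625


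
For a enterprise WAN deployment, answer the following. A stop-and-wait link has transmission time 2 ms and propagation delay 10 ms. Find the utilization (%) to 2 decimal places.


Given: Ttrans = 2 ms, Tprop = 10 ms
RTT = 2 * Tprop = 2 * 10 = 20 ms
U = Ttrans / (Ttrans + RTT)
U = 2 / (2 + 20)
U = 2 / 22 = 0.090909
U% = 9.09%

9.09


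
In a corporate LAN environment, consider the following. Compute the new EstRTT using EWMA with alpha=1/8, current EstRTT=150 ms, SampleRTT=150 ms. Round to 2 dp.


Given: EstRTT = 150 ms, SampleRTT = 150 ms, alpha = 1/8
New EstRTT = (1 - alpha) * EstRTT + alpha * SampleRTT
(7/8) * 150 = 131.25
(1/8) * 150 = 18.75
New EstRTT = 131.25 + 18.75 = 150 ms -> 150.00 ms (2 dp)

150.00


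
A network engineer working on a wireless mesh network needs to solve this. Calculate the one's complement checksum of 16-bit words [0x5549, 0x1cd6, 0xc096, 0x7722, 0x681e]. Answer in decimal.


Given words: [0x5549, 0x1cd6, 0xc096, 0x7722, 0x681e]
Step 1: Sum all words
Raw sum = 21833 + 7382 + 49302 + 30498 + 26654 = 135669
Step 2: Fold carry: (4597 + 2) = 4599
One's complement = ~4599 & 0xFFFF = 60936

60936


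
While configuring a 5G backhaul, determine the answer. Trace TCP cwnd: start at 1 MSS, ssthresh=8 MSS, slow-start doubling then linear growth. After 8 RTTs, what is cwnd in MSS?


RTT 0: cwnd = 1 MSS (initial)
RTT 1: cwnd = 2 MSS (slow start, doubled)
RTT 2: cwnd = 4 MSS (slow start, doubled)
RTT 3: cwnd = 8 MSS (slow start, doubled)
RTT 4: cwnd = 9 MSS (congestion avoidance, +1)
RTT 5: cwnd = 10 MSS (congestion avoidance, +1)
RTT 6: cwnd = 11 MSS (congestion avoidance, +1)
RTT 7: cwnd = 12 MSS (congestion avoidance, +1)
RTT 8: cwnd = 13 MSS (congestion avoidance, +1)

13


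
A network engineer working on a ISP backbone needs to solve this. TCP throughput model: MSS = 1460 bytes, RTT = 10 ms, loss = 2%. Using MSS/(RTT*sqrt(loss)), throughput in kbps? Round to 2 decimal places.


Given: MSS = 1460 bytes, RTT = 10 ms, loss = 2%
RTT in seconds = 10 / 1000 = 0.01
Loss rate = 2% = 0.02
sqrt(loss) = sqrt(0.02) = 0.141421356237
Throughput (bytes/s) = 1460 / (0.01 * 0.141421356237) = 1032375.9005
Throughput (kbps) = 1032375.9005 * 8 / 1000 = 8259.007204 -> 8259.01 kbps (2 dp)

8259.01


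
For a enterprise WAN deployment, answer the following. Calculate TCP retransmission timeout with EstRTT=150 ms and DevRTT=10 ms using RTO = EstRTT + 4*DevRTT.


Given: EstRTT = 150 ms, DevRTT = 10 ms
Timeout = EstRTT + 4 * DevRTT
4 * DevRTT = 4 * 10 = 40
Timeout = 150 + 40 = 190 ms

190


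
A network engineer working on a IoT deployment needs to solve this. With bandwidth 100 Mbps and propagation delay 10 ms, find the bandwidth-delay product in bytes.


Given: bandwidth = 100 Mbps, delay = 10 ms
BDP in bits = 100 * 10^6 * 10 / 1000
BDP in bits = 1000000
BDP in bytes = 1000000 / 8 = 125000

125000


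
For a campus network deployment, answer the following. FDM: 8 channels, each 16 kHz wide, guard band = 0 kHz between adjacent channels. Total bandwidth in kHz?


Given: 8 channels, 16 kHz each, guard = 0 kHz
Channel bandwidth = 8 * 16 = 128 kHz
Guard bands = 7 gaps * 0 kHz = 0 kHz
Total = 128 + 0 = 128 kHz

128


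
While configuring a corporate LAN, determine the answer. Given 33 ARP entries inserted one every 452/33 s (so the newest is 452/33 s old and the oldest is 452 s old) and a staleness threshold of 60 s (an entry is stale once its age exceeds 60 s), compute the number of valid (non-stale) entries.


Ages are k * 452/33 s for k = 1..33 (spacing = 13.6970 s).
Entry k is valid iff k * 452/33 <= 60 iff k <= 33 * 60 / 452 = 4.3805
n_valid = floor(4.3805) = 4
(n_stale = 33 - 4 = 29)

4


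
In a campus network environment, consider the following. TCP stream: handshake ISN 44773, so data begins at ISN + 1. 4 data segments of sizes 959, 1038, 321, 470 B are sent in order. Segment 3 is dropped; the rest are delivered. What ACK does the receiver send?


SYN uses sequence number 44773; first data byte = ISN + 1 = 44774.
Segment 1: SEQ = 44774, len = 959 B, covers [44774, 45732]
Segment 2: SEQ = 45733, len = 1038 B, covers [45733, 46770]
Segment 3: SEQ = 46771, len = 321 B, covers [46771, 47091] [LOST]
Segment 4: SEQ = 47092, len = 470 B, covers [47092, 47561]
In-order data received: bytes [44774, 46770] (segments 1..2).
Segment 3 missing -> gap begins at byte 46771; later segments buffered out of order.
Cumulative ACK = next expected in-order byte = 44774 + 959 + 1038 = 46771

46771


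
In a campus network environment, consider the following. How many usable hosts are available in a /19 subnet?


Given: subnet mask /19
Host bits = 32 - 19 = 13
Total addresses = 2^13 = 8192
Usable hosts = 8192 - 2 (network + broadcast) = 8190

8190


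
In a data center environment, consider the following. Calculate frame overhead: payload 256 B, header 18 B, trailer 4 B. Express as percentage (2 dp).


Given: payload = 256 B, header = 18 B, trailer = 4 B
Overhead bytes = header + trailer = 18 + 4 = 22
Total frame = payload + overhead = 256 + 22 = 278
Overhead % = 22 / 278 * 100 = 7.9137% -> 7.91% (2 dp)

7.91


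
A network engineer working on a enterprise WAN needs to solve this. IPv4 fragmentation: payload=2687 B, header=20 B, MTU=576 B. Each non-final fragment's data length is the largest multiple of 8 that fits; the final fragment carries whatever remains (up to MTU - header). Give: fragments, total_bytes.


Max data per non-final fragment = floor((MTU - header)/8)*8 = floor((576 - 20)/8)*8 = floor(556/8)*8 = 552 B
Final fragment needs no 8-byte alignment: it can carry up to MTU - header = 556 B
Non-final fragments needed = ceil((payload - 556) / 552) = ceil(2131/552) = ceil(3.8605) = 4
Number of fragments = 4 + 1 = 5
Fragment sizes (data): 4 * 552 B + 479 B (last, 479 <= 556 OK)
Total bytes sent = payload + n_frags * header = 2687 + 5*20 = 2687 + 100 = 2787 B

5, 2787


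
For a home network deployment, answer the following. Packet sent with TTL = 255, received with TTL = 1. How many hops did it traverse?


Given: initial TTL = 255, received TTL = 1
Hops = initial TTL - received TTL
Hops = 255 - 1 = 254

254


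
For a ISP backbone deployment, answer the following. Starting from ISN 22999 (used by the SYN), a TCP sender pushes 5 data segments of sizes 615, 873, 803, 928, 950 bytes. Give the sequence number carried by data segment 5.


The SYN occupies sequence number ISN = 22999, so the first data byte is ISN + 1 = 23000.
SEQ of data segment i = (ISN + 1) + sum of payload sizes of segments 1..i-1.
Segment 1: SEQ = 23000, payload = 615 bytes
Segment 2: SEQ = 23615, payload = 873 bytes
Segment 3: SEQ = 24488, payload = 803 bytes
Segment 4: SEQ = 25291, payload = 928 bytes
Segment 5: SEQ = 26219, payload = 950 bytes
SEQ of segment 5 = 23000 + 615 + 873 + 803 + 928 = 26219

26219


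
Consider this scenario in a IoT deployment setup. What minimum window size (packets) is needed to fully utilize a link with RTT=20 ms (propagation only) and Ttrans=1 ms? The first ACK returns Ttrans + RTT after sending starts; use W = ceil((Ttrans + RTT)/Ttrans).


Given: Ttrans = 1 ms, RTT = 20 ms (= 2 * Tprop, Tprop = 10 ms)
Time until first ACK returns = Ttrans + RTT = 1 + 20 = 21 ms
Need W * Ttrans >= Ttrans + RTT  ->  W >= (Ttrans + RTT) / Ttrans
(Ttrans + RTT) / Ttrans = 21 / 1 = 21
W_min = ceil(21) = 21

21


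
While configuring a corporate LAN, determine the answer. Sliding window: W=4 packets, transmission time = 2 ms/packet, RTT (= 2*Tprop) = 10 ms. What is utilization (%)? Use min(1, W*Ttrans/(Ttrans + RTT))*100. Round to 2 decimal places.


Given: W = 4, Ttrans = 2 ms, RTT = 10 ms (= 2 * Tprop, Tprop = 5 ms)
Cycle time = Ttrans + RTT = 2 + 10 = 12 ms (first packet sent until its ACK returns)
W * Ttrans = 4 * 2 = 8 ms of sending per cycle
W * Ttrans / (Ttrans + RTT) = 8 / 12 = 0.666667
U = min(1, 0.666667) = 0.666667
U% = 66.67%

66.67


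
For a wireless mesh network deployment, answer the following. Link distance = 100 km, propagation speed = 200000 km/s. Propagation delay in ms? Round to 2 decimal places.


Given: distance = 100 km, speed = 200000 km/s
Delay = distance / speed = 100 / 200000 seconds
Delay in ms = 100 * 1000 / 200000
Delay = 0.5000 ms
Rounded to 2 dp = 0.50 ms

0.50


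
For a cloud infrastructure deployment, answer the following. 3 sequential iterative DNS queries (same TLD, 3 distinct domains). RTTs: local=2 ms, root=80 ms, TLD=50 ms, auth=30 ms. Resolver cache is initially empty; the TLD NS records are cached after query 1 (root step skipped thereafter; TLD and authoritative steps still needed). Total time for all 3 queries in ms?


Lookup 1 (cold cache): local + root + TLD + auth = 2 + 80 + 50 + 30 = 162 ms
Lookups 2..3 (TLD NS cached -> skip root; new domain -> still ask TLD and auth): local + TLD + auth = 2 + 50 + 30 = 82 ms each
Remaining 2 lookups: 2 * 82 = 164 ms
Total = 162 + 164 = 326 ms

326


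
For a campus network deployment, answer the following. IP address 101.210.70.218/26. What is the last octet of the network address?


Given: IP = 101.210.70.218, prefix = /26
Subnet mask = 255.255.255.192
Last octet of IP: 218
Last octet of mask: 192
Network last octet = 218 AND 192 = 192

192


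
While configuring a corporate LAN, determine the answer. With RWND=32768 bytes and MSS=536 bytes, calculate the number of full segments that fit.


Given: RWND = 32768 bytes, MSS = 536 bytes
Full segments = floor(RWND / MSS)
Full segments = floor(32768 / 536)
Full segments = floor(61.1343) = 61

61


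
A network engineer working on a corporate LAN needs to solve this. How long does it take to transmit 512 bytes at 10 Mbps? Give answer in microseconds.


Given: packet = 512 bytes, bandwidth = 10 Mbps
Packet in bits = 512 * 8 = 4096 bits
Bandwidth = 10 * 10^6 = 10000000 bps
Time = 4096 / 10000000 seconds
Time in us = 4096 * 10^6 / 10000000 = 409.6

409.6


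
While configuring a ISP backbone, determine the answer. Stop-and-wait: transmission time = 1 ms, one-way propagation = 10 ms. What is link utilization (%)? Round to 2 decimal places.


Given: Ttrans = 1 ms, Tprop = 10 ms
RTT = 2 * Tprop = 2 * 10 = 20 ms
U = Ttrans / (Ttrans + RTT)
U = 1 / (1 + 20)
U = 1 / 21 = 0.047619
U% = 4.76%

4.76


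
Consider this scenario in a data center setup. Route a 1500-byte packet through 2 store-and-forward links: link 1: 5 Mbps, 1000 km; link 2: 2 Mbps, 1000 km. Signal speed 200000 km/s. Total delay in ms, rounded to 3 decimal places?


Packet = 1500 bytes = 12000 bits. Store-and-forward: sum (t_trans + t_prop) per link.
Link 1: t_trans = 12000/(5*10^6) s = 2.4000 ms; t_prop = 1000/200000 s = 5.0000 ms; subtotal = 7.4000 ms
Link 2: t_trans = 12000/(2*10^6) s = 6.0000 ms; t_prop = 1000/200000 s = 5.0000 ms; subtotal = 11.0000 ms
End-to-end = 7.4000 + 11.0000 = 18.4000 ms -> 18.400 ms (3 dp)

18.400


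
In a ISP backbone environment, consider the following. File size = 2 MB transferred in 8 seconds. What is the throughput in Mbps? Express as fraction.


Given: file = 2 MB, time = 8 s
File in Mb = 2 * 8 = 16 Mb
Throughput = 16 / 8 Mbps
Throughput = 2 Mbps

2


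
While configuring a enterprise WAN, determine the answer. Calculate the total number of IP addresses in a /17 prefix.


Given: CIDR prefix /17
Host bits = 32 - 17 = 15
Total addresses = 2^15 = 32768

32768


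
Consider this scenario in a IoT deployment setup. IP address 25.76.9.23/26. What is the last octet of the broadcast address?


Given: IP = 25.76.9.23, prefix = /26
Host bits = 32 - 26 = 6
Network last octet = 23 AND mask = 0
Host part size = 2^6 - 1 = 63
Broadcast last octet = 0 OR 63 = 63

63


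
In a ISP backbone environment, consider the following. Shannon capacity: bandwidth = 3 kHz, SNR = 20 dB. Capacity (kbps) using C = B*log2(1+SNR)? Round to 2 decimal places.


Given: B = 3 kHz, SNR = 20 dB
SNR linear = 10^(20/10) = 100
1 + SNR = 101
log2(101) = 6.6582114828
C = 3 * 1000 * 6.6582114828 = 19974.6344 bps
C = 19.974634 kbps -> 19.97 kbps (2 dp)

19.97


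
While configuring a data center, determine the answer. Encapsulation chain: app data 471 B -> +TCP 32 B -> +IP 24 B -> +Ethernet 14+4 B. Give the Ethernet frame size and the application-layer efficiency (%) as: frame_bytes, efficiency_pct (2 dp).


TCP segment = 471 + 32 = 503 B
IP packet = 503 + 24 = 527 B
Ethernet frame = 527 + 14 + 4 = 545 B
Efficiency = app / frame = 471 / 545 = 0.864220 = 86.4220% -> 86.42% (2 dp)

545, 86.42


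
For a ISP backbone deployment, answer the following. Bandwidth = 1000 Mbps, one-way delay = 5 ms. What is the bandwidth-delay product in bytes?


Given: bandwidth = 1000 Mbps, delay = 5 ms
BDP in bits = 1000 * 10^6 * 5 / 1000
BDP in bits = 5000000
BDP in bytes = 5000000 / 8 = 625000

625000


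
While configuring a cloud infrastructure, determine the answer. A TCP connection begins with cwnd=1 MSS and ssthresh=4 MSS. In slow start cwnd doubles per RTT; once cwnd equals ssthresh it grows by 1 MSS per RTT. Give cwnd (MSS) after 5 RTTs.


RTT 0: cwnd = 1 MSS (initial)
RTT 1: cwnd = 2 MSS (slow start, doubled)
RTT 2: cwnd = 4 MSS (slow start, doubled)
RTT 3: cwnd = 5 MSS (congestion avoidance, +1)
RTT 4: cwnd = 6 MSS (congestion avoidance, +1)
RTT 5: cwnd = 7 MSS (congestion avoidance, +1)

7


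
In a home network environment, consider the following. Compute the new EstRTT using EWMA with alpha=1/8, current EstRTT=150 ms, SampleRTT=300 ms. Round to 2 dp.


Given: EstRTT = 150 ms, SampleRTT = 300 ms, alpha = 1/8
New EstRTT = (1 - alpha) * EstRTT + alpha * SampleRTT
(7/8) * 150 = 131.25
(1/8) * 300 = 37.5
New EstRTT = 131.25 + 37.5 = 168.75 ms -> 168.75 ms (2 dp)

168.75


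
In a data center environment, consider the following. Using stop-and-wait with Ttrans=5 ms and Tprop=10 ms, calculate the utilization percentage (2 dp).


Given: Ttrans = 5 ms, Tprop = 10 ms
RTT = 2 * Tprop = 2 * 10 = 20 ms
U = Ttrans / (Ttrans + RTT)
U = 5 / (5 + 20)
U = 5 / 25 = 0.2
U% = 20.00%

20.00


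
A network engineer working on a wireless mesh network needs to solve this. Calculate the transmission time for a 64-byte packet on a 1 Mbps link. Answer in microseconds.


Given: packet = 64 bytes, bandwidth = 1 Mbps
Packet in bits = 64 * 8 = 512 bits
Bandwidth = 1 * 10^6 = 1000000 bps
Time = 512 / 1000000 seconds
Time in us = 512 * 10^6 / 1000000 = 512

512


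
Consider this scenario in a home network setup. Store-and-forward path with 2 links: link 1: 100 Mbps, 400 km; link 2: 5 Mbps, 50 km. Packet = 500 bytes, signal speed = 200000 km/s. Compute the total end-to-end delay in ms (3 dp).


Packet = 500 bytes = 4000 bits. Store-and-forward: sum (t_trans + t_prop) per link.
Link 1: t_trans = 4000/(100*10^6) s = 0.0400 ms; t_prop = 400/200000 s = 2.0000 ms; subtotal = 2.0400 ms
Link 2: t_trans = 4000/(5*10^6) s = 0.8000 ms; t_prop = 50/200000 s = 0.2500 ms; subtotal = 1.0500 ms
End-to-end = 2.0400 + 1.0500 = 3.0900 ms -> 3.090 ms (3 dp)

3.090


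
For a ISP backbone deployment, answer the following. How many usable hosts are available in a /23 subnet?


Given: subnet mask /23
Host bits = 32 - 23 = 9
Total addresses = 2^9 = 512
Usable hosts = 512 - 2 (network + broadcast) = 510

510


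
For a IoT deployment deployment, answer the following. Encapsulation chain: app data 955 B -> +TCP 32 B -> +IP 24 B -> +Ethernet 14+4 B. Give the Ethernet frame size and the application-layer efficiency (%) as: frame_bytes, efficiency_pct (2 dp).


TCP segment = 955 + 32 = 987 B
IP packet = 987 + 24 = 1011 B
Ethernet frame = 1011 + 14 + 4 = 1029 B
Efficiency = app / frame = 955 / 1029 = 0.928086 = 92.8086% -> 92.81% (2 dp)

1029, 92.81


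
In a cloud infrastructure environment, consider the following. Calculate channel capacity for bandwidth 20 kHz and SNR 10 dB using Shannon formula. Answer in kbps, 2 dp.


Given: B = 20 kHz, SNR = 10 dB
SNR linear = 10^(10/10) = 10
1 + SNR = 11
log2(11) = 3.4594316186
C = 20 * 1000 * 3.4594316186 = 69188.6324 bps
C = 69.188632 kbps -> 69.19 kbps (2 dp)

69.19


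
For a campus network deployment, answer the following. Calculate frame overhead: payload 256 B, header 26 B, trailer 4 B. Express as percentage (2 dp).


Given: payload = 256 B, header = 26 B, trailer = 4 B
Overhead bytes = header + trailer = 26 + 4 = 30
Total frame = payload + overhead = 256 + 30 = 286
Overhead % = 30 / 286 * 100 = 10.4895% -> 10.49% (2 dp)

10.49


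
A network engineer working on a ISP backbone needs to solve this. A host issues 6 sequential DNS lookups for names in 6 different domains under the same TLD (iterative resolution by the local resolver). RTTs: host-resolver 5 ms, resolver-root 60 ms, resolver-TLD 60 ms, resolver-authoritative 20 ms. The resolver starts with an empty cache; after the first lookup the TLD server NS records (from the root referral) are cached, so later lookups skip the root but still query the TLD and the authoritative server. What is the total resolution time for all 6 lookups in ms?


Lookup 1 (cold cache): local + root + TLD + auth = 5 + 60 + 60 + 20 = 145 ms
Lookups 2..6 (TLD NS cached -> skip root; new domain -> still ask TLD and auth): local + TLD + auth = 5 + 60 + 20 = 85 ms each
Remaining 5 lookups: 5 * 85 = 425 ms
Total = 145 + 425 = 570 ms

570


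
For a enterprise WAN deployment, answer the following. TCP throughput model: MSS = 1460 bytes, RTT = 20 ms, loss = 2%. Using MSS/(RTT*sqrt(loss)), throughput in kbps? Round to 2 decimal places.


Given: MSS = 1460 bytes, RTT = 20 ms, loss = 2%
RTT in seconds = 20 / 1000 = 0.02
Loss rate = 2% = 0.02
sqrt(loss) = sqrt(0.02) = 0.141421356237
Throughput (bytes/s) = 1460 / (0.02 * 0.141421356237) = 516187.9503
Throughput (kbps) = 516187.9503 * 8 / 1000 = 4129.503602 -> 4129.50 kbps (2 dp)

4129.50


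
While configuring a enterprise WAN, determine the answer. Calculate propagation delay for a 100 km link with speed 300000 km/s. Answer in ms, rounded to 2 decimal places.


Given: distance = 100 km, speed = 300000 km/s
Delay = distance / speed = 100 / 300000 seconds
Delay in ms = 100 * 1000 / 300000
Delay = 0.3333 ms
Rounded to 2 dp = 0.33 ms

0.33


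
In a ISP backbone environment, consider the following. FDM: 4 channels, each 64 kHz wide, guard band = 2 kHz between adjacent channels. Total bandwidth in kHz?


Given: 4 channels, 64 kHz each, guard = 2 kHz
Channel bandwidth = 4 * 64 = 256 kHz
Guard bands = 3 gaps * 2 kHz = 6 kHz
Total = 256 + 6 = 262 kHz

262


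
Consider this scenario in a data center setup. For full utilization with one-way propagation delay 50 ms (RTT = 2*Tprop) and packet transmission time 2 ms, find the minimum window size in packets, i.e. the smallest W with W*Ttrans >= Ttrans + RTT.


Given: Ttrans = 2 ms, RTT = 100 ms (= 2 * Tprop, Tprop = 50 ms)
Time until first ACK returns = Ttrans + RTT = 2 + 100 = 102 ms
Need W * Ttrans >= Ttrans + RTT  ->  W >= (Ttrans + RTT) / Ttrans
(Ttrans + RTT) / Ttrans = 102 / 2 = 51
W_min = ceil(51) = 51

51


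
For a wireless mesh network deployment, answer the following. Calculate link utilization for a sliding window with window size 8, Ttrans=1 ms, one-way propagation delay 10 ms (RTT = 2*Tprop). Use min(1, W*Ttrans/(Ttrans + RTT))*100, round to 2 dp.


Given: W = 8, Ttrans = 1 ms, RTT = 20 ms (= 2 * Tprop, Tprop = 10 ms)
Cycle time = Ttrans + RTT = 1 + 20 = 21 ms (first packet sent until its ACK returns)
W * Ttrans = 8 * 1 = 8 ms of sending per cycle
W * Ttrans / (Ttrans + RTT) = 8 / 21 = 0.380952
U = min(1, 0.380952) = 0.380952
U% = 38.10%

38.10


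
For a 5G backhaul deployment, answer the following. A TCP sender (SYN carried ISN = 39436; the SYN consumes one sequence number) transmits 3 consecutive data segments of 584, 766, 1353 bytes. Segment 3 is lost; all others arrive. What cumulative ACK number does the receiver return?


SYN uses sequence number 39436; first data byte = ISN + 1 = 39437.
Segment 1: SEQ = 39437, len = 584 B, covers [39437, 40020]
Segment 2: SEQ = 40021, len = 766 B, covers [40021, 40786]
Segment 3: SEQ = 40787, len = 1353 B, covers [40787, 42139] [LOST]
In-order data received: bytes [39437, 40786] (segments 1..2).
Segment 3 missing -> gap begins at byte 40787.
Cumulative ACK = next expected in-order byte = 39437 + 584 + 766 = 40787

40787


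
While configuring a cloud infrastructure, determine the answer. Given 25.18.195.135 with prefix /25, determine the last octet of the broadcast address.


Given: IP = 25.18.195.135, prefix = /25
Host bits = 32 - 25 = 7
Network last octet = 135 AND mask = 128
Host part size = 2^7 - 1 = 127
Broadcast last octet = 128 OR 127 = 255

255


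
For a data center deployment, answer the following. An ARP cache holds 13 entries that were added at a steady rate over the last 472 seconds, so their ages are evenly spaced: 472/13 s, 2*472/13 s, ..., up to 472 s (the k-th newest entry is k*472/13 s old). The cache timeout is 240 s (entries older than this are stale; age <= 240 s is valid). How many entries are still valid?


Ages are k * 472/13 s for k = 1..13 (spacing = 36.3077 s).
Entry k is valid iff k * 472/13 <= 240 iff k <= 13 * 240 / 472 = 6.6102
n_valid = floor(6.6102) = 6
(n_stale = 13 - 6 = 7)

6


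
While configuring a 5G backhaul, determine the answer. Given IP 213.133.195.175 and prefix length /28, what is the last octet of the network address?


Given: IP = 213.133.195.175, prefix = /28
Subnet mask = 255.255.255.240
Last octet of IP: 175
Last octet of mask: 240
Network last octet = 175 AND 240 = 160

160


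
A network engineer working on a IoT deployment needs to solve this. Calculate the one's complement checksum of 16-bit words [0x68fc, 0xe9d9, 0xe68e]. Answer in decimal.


Given words: [0x68fc, 0xe9d9, 0xe68e]
Step 1: Sum all words
Raw sum = 26876 + 59865 + 59022 = 145763
Step 2: Fold carry: (14691 + 2) = 14693
One's complement = ~14693 & 0xFFFF = 50842

50842


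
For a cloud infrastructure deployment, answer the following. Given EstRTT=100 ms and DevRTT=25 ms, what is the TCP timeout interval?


Given: EstRTT = 100 ms, DevRTT = 25 ms
Timeout = EstRTT + 4 * DevRTT
4 * DevRTT = 4 * 25 = 100
Timeout = 100 + 100 = 200 ms

200


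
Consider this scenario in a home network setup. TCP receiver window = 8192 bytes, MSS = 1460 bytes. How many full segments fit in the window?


Given: RWND = 8192 bytes, MSS = 1460 bytes
Full segments = floor(RWND / MSS)
Full segments = floor(8192 / 1460)
Full segments = floor(5.611) = 5

5


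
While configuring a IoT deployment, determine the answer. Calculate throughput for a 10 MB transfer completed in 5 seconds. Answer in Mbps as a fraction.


Given: file = 10 MB, time = 5 s
File in Mb = 10 * 8 = 80 Mb
Throughput = 80 / 5 Mbps
Throughput = 16 Mbps

16


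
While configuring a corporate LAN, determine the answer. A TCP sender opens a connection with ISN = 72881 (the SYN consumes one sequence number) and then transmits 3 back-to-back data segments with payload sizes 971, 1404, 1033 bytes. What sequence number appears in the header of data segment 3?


The SYN occupies sequence number ISN = 72881, so the first data byte is ISN + 1 = 72882.
SEQ of data segment i = (ISN + 1) + sum of payload sizes of segments 1..i-1.
Segment 1: SEQ = 72882, payload = 971 bytes
Segment 2: SEQ = 73853, payload = 1404 bytes
Segment 3: SEQ = 75257, payload = 1033 bytes
SEQ of segment 3 = 72882 + 971 + 1404 = 75257

75257


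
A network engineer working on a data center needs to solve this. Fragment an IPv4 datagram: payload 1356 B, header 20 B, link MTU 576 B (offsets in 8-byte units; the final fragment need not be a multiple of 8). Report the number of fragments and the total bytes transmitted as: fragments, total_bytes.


Max data per non-final fragment = floor((MTU - header)/8)*8 = floor((576 - 20)/8)*8 = floor(556/8)*8 = 552 B
Final fragment needs no 8-byte alignment: it can carry up to MTU - header = 556 B
Non-final fragments needed = ceil((payload - 556) / 552) = ceil(800/552) = ceil(1.4493) = 2
Number of fragments = 2 + 1 = 3
Fragment sizes (data): 2 * 552 B + 252 B (last, 252 <= 556 OK)
Total bytes sent = payload + n_frags * header = 1356 + 3*20 = 1356 + 60 = 1416 B

3, 1416


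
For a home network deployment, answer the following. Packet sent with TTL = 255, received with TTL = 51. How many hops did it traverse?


Given: initial TTL = 255, received TTL = 51
Hops = initial TTL - received TTL
Hops = 255 - 51 = 204

204


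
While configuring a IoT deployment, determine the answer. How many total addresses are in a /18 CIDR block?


Given: CIDR prefix /18
Host bits = 32 - 18 = 14
Total addresses = 2^14 = 16384

16384


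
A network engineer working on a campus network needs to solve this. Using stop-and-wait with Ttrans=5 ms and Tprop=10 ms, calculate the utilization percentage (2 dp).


Given: Ttrans = 5 ms, Tprop = 10 ms
RTT = 2 * Tprop = 2 * 10 = 20 ms
U = Ttrans / (Ttrans + RTT)
U = 5 / (5 + 20)
U = 5 / 25 = 0.2
U% = 20.00%

20.00


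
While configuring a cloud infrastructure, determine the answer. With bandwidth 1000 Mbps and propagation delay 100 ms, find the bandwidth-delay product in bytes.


Given: bandwidth = 1000 Mbps, delay = 100 ms
BDP in bits = 1000 * 10^6 * 100 / 1000
BDP in bits = 100000000
BDP in bytes = 100000000 / 8 = 12500000

12500000


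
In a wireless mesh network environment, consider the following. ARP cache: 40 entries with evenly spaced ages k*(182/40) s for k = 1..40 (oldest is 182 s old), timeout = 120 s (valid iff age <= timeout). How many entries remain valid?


Ages are k * 182/40 s for k = 1..40 (spacing = 4.5500 s).
Entry k is valid iff k * 182/40 <= 120 iff k <= 40 * 120 / 182 = 26.3736
n_valid = floor(26.3736) = 26
(n_stale = 40 - 26 = 14)

26


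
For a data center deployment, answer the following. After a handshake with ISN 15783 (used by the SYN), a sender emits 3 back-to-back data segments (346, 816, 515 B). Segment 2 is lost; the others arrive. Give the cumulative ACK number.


SYN uses sequence number 15783; first data byte = ISN + 1 = 15784.
Segment 1: SEQ = 15784, len = 346 B, covers [15784, 16129]
Segment 2: SEQ = 16130, len = 816 B, covers [16130, 16945] [LOST]
Segment 3: SEQ = 16946, len = 515 B, covers [16946, 17460]
In-order data received: bytes [15784, 16129] (segments 1..1).
Segment 2 missing -> gap begins at byte 16130; later segments buffered out of order.
Cumulative ACK = next expected in-order byte = 15784 + 346 = 16130

16130


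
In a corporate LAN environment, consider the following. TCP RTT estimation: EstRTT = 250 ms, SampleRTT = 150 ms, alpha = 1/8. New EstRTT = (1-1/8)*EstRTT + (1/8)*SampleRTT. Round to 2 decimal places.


Given: EstRTT = 250 ms, SampleRTT = 150 ms, alpha = 1/8
New EstRTT = (1 - alpha) * EstRTT + alpha * SampleRTT
(7/8) * 250 = 218.75
(1/8) * 150 = 18.75
New EstRTT = 218.75 + 18.75 = 237.5 ms -> 237.50 ms (2 dp)

237.50


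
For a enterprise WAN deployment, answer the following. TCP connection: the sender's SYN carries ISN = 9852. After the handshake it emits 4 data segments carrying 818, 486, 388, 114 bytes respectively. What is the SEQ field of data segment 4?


The SYN occupies sequence number ISN = 9852, so the first data byte is ISN + 1 = 9853.
SEQ of data segment i = (ISN + 1) + sum of payload sizes of segments 1..i-1.
Segment 1: SEQ = 9853, payload = 818 bytes
Segment 2: SEQ = 10671, payload = 486 bytes
Segment 3: SEQ = 11157, payload = 388 bytes
Segment 4: SEQ = 11545, payload = 114 bytes
SEQ of segment 4 = 9853 + 818 + 486 + 388 = 11545

11545


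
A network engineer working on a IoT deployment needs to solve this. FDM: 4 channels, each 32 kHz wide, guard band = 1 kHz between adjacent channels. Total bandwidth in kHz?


Given: 4 channels, 32 kHz each, guard = 1 kHz
Channel bandwidth = 4 * 32 = 128 kHz
Guard bands = 3 gaps * 1 kHz = 3 kHz
Total = 128 + 3 = 131 kHz

131


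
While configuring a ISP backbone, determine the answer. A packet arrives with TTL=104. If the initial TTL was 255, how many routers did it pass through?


Given: initial TTL = 255, received TTL = 104
Hops = initial TTL - received TTL
Hops = 255 - 104 = 151

151


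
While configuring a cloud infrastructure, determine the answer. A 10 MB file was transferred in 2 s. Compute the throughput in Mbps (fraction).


Given: file = 10 MB, time = 2 s
File in Mb = 10 * 8 = 80 Mb
Throughput = 80 / 2 Mbps
Throughput = 40 Mbps

40


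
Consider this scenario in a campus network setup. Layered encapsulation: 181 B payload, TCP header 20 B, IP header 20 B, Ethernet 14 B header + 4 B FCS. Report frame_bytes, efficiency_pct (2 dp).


TCP segment = 181 + 20 = 201 B
IP packet = 201 + 20 = 221 B
Ethernet frame = 221 + 14 + 4 = 239 B
Efficiency = app / frame = 181 / 239 = 0.757322 = 75.7322% -> 75.73% (2 dp)

239, 75.73


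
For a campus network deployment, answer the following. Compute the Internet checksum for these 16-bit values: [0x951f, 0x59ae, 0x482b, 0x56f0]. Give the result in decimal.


Given words: [0x951f, 0x59ae, 0x482b, 0x56f0]
Step 1: Sum all words
Raw sum = 38175 + 22958 + 18475 + 22256 = 101864
Step 2: Fold carry: (36328 + 1) = 36329
One's complement = ~36329 & 0xFFFF = 29206

29206


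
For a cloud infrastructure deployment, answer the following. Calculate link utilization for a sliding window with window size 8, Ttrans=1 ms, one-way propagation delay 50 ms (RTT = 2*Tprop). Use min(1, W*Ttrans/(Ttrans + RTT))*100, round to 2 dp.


Given: W = 8, Ttrans = 1 ms, RTT = 100 ms (= 2 * Tprop, Tprop = 50 ms)
Cycle time = Ttrans + RTT = 1 + 100 = 101 ms (first packet sent until its ACK returns)
W * Ttrans = 8 * 1 = 8 ms of sending per cycle
W * Ttrans / (Ttrans + RTT) = 8 / 101 = 0.079208
U = min(1, 0.079208) = 0.079208
U% = 7.92%

7.92


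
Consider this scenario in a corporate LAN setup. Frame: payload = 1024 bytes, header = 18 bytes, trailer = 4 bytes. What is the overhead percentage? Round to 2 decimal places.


Given: payload = 1024 B, header = 18 B, trailer = 4 B
Overhead bytes = header + trailer = 18 + 4 = 22
Total frame = payload + overhead = 1024 + 22 = 1046
Overhead % = 22 / 1046 * 100 = 2.1033% -> 2.10% (2 dp)

2.10


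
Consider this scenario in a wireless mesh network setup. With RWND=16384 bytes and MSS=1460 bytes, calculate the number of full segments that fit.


Given: RWND = 16384 bytes, MSS = 1460 bytes
Full segments = floor(RWND / MSS)
Full segments = floor(16384 / 1460)
Full segments = floor(11.2219) = 11

11


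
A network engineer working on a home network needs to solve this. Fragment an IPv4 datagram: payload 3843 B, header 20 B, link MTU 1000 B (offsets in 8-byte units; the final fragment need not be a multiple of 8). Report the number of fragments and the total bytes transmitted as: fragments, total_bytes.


Max data per non-final fragment = floor((MTU - header)/8)*8 = floor((1000 - 20)/8)*8 = floor(980/8)*8 = 976 B
Final fragment needs no 8-byte alignment: it can carry up to MTU - header = 980 B
Non-final fragments needed = ceil((payload - 980) / 976) = ceil(2863/976) = ceil(2.9334) = 3
Number of fragments = 3 + 1 = 4
Fragment sizes (data): 3 * 976 B + 915 B (last, 915 <= 980 OK)
Total bytes sent = payload + n_frags * header = 3843 + 4*20 = 3843 + 80 = 3923 B

4, 3923


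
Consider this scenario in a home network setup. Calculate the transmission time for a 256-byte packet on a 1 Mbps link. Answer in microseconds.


Given: packet = 256 bytes, bandwidth = 1 Mbps
Packet in bits = 256 * 8 = 2048 bits
Bandwidth = 1 * 10^6 = 1000000 bps
Time = 2048 / 1000000 seconds
Time in us = 2048 * 10^6 / 1000000 = 2048

2048


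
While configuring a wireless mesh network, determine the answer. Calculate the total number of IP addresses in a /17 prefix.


Given: CIDR prefix /17
Host bits = 32 - 17 = 15
Total addresses = 2^15 = 32768

32768


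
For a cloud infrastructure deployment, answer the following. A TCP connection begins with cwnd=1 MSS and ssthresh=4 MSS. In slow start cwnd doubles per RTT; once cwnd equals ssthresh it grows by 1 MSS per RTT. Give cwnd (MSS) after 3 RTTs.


RTT 0: cwnd = 1 MSS (initial)
RTT 1: cwnd = 2 MSS (slow start, doubled)
RTT 2: cwnd = 4 MSS (slow start, doubled)
RTT 3: cwnd = 5 MSS (congestion avoidance, +1)

5


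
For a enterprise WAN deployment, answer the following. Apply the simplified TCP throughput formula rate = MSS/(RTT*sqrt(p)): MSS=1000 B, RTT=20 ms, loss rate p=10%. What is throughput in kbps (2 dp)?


Given: MSS = 1000 bytes, RTT = 20 ms, loss = 10%
RTT in seconds = 20 / 1000 = 0.02
Loss rate = 10% = 0.1
sqrt(loss) = sqrt(0.1) = 0.316227766017
Throughput (bytes/s) = 1000 / (0.02 * 0.316227766017) = 158113.8830
Throughput (kbps) = 158113.8830 * 8 / 1000 = 1264.911064 -> 1264.91 kbps (2 dp)

1264.91


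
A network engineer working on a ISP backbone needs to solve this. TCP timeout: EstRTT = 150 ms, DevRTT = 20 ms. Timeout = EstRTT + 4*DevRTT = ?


Given: EstRTT = 150 ms, DevRTT = 20 ms
Timeout = EstRTT + 4 * DevRTT
4 * DevRTT = 4 * 20 = 80
Timeout = 150 + 80 = 230 ms

230


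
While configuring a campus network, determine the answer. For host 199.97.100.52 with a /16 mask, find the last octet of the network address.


Given: IP = 199.97.100.52, prefix = /16
Subnet mask = 255.255.0.0
Last octet of IP: 52
Last octet of mask: 0
Network last octet = 52 AND 0 = 0

0


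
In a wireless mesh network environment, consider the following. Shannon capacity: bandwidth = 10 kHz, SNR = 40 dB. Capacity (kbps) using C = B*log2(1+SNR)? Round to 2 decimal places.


Given: B = 10 kHz, SNR = 40 dB
SNR linear = 10^(40/10) = 10000
1 + SNR = 10001
log2(10001) = 13.2878566418
C = 10 * 1000 * 13.2878566418 = 132878.5664 bps
C = 132.878566 kbps -> 132.88 kbps (2 dp)

132.88


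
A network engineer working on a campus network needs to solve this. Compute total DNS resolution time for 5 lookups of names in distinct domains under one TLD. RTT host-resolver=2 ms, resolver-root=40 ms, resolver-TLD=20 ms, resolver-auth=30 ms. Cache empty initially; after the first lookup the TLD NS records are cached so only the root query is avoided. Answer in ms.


Lookup 1 (cold cache): local + root + TLD + auth = 2 + 40 + 20 + 30 = 92 ms
Lookups 2..5 (TLD NS cached -> skip root; new domain -> still ask TLD and auth): local + TLD + auth = 2 + 20 + 30 = 52 ms each
Remaining 4 lookups: 4 * 52 = 208 ms
Total = 92 + 208 = 300 ms

300


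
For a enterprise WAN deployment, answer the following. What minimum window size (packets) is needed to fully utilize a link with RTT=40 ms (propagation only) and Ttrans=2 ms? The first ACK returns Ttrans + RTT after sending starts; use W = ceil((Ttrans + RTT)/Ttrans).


Given: Ttrans = 2 ms, RTT = 40 ms (= 2 * Tprop, Tprop = 20 ms)
Time until first ACK returns = Ttrans + RTT = 2 + 40 = 42 ms
Need W * Ttrans >= Ttrans + RTT  ->  W >= (Ttrans + RTT) / Ttrans
(Ttrans + RTT) / Ttrans = 42 / 2 = 21
W_min = ceil(21) = 21

21


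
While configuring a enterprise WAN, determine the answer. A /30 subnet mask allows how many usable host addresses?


Given: subnet mask /30
Host bits = 32 - 30 = 2
Total addresses = 2^2 = 4
Usable hosts = 4 - 2 (network + broadcast) = 2

2


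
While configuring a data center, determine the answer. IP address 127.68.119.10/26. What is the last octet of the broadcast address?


Given: IP = 127.68.119.10, prefix = /26
Host bits = 32 - 26 = 6
Network last octet = 10 AND mask = 0
Host part size = 2^6 - 1 = 63
Broadcast last octet = 0 OR 63 = 63

63


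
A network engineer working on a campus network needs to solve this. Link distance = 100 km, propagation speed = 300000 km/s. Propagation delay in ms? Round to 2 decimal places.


Given: distance = 100 km, speed = 300000 km/s
Delay = distance / speed = 100 / 300000 seconds
Delay in ms = 100 * 1000 / 300000
Delay = 0.3333 ms
Rounded to 2 dp = 0.33 ms

0.33


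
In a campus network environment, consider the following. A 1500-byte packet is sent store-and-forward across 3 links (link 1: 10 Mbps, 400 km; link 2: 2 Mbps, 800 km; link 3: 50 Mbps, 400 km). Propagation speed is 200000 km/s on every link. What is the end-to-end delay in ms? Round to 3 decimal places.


Packet = 1500 bytes = 12000 bits. Store-and-forward: sum (t_trans + t_prop) per link.
Link 1: t_trans = 12000/(10*10^6) s = 1.2000 ms; t_prop = 400/200000 s = 2.0000 ms; subtotal = 3.2000 ms
Link 2: t_trans = 12000/(2*10^6) s = 6.0000 ms; t_prop = 800/200000 s = 4.0000 ms; subtotal = 10.0000 ms
Link 3: t_trans = 12000/(50*10^6) s = 0.2400 ms; t_prop = 400/200000 s = 2.0000 ms; subtotal = 2.2400 ms
End-to-end = 3.2000 + 10.0000 + 2.2400 = 15.4400 ms -> 15.440 ms (3 dp)

15.440


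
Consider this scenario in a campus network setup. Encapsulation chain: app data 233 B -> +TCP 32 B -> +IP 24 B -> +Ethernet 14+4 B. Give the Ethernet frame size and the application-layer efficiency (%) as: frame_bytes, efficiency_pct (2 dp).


TCP segment = 233 + 32 = 265 B
IP packet = 265 + 24 = 289 B
Ethernet frame = 289 + 14 + 4 = 307 B
Efficiency = app / frame = 233 / 307 = 0.758958 = 75.8958% -> 75.90% (2 dp)

307, 75.90


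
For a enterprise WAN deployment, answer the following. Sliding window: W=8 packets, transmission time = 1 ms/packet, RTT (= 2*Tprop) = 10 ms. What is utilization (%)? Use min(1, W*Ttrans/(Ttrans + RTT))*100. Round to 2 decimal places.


Given: W = 8, Ttrans = 1 ms, RTT = 10 ms (= 2 * Tprop, Tprop = 5 ms)
Cycle time = Ttrans + RTT = 1 + 10 = 11 ms (first packet sent until its ACK returns)
W * Ttrans = 8 * 1 = 8 ms of sending per cycle
W * Ttrans / (Ttrans + RTT) = 8 / 11 = 0.727273
U = min(1, 0.727273) = 0.727273
U% = 72.73%

72.73


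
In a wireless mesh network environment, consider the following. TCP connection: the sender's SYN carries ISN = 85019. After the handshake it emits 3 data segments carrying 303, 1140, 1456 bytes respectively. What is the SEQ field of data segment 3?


The SYN occupies sequence number ISN = 85019, so the first data byte is ISN + 1 = 85020.
SEQ of data segment i = (ISN + 1) + sum of payload sizes of segments 1..i-1.
Segment 1: SEQ = 85020, payload = 303 bytes
Segment 2: SEQ = 85323, payload = 1140 bytes
Segment 3: SEQ = 86463, payload = 1456 bytes
SEQ of segment 3 = 85020 + 303 + 1140 = 86463

86463


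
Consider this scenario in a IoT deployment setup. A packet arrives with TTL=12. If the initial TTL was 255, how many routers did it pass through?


Given: initial TTL = 255, received TTL = 12
Hops = initial TTL - received TTL
Hops = 255 - 12 = 243

243
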